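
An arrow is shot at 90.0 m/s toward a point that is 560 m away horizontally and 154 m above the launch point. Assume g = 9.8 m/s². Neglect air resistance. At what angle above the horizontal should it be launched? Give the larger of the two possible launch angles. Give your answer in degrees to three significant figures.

64.3°

Trajectory: y = x tanθ − g x² (1 + tan²θ)/(2v₀²). With x = 560, y = 154, v₀ = 90.0, g = 9.80:
189.7 tan²θ − 560 tanθ + (343.7) = 0.
tanθ = [560 ± √(560² − 4 × 189.7 × (343.7))] / (2 × 189.7) = (560 ± 229.7) / 379.4, giving tanθ = 0.8704 or 2.081.
θ = 41.04° or 64.34°; the larger is 64.34°.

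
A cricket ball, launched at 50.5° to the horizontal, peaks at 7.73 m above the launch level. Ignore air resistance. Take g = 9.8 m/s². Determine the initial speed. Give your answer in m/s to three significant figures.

At the peak v_y = 0, so v_y0 = √(2gH) = √(2 × 9.80 × 7.73) = 12.31 m/s.
v_y0 = v₀ sin θ ⇒ v₀ = 12.31 / sin 50.5° = 15.95 m/s.

16.0 m/s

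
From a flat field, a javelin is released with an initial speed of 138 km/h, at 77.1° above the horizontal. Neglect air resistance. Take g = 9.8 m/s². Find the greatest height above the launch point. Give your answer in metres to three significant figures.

71.2 m

Convert: 138 km/h = 138/3.6 = 38.33 m/s.
vₓ = 38.33 cos 77.1° = 8.558 m/s; v_y0 = 38.33 sin 77.1° = 37.37 m/s.
Maximum height: H = v_y0² / (2g) = 37.37² / (2 × 9.80) = 71.24 m.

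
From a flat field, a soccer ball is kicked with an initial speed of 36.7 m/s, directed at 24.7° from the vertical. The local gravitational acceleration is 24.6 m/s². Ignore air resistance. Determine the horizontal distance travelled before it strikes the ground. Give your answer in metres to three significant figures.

41.6 m

Components: vₓ = 36.70 sin 24.7° = 15.34 m/s, v_y0 = 36.70 cos 24.7° = 33.34 m/s.
Flight time T = 2 v_y0 / g = 2.711 s.
Horizontal distance R = vₓ T = 15.34 × 2.711 = 41.57 m.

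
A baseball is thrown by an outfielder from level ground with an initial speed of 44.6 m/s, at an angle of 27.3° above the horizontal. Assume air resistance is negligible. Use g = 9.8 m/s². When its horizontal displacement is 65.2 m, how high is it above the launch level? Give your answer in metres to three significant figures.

20.4 m

Resolve: vₓ = 44.60 cos 27.3° = 39.63 m/s and v_y0 = 44.60 sin 27.3° = 20.46 m/s.
Time to reach x = 65.2 m: t = x/vₓ = 65.2/39.63 = 1.645 s.
Height: y = v_y0 t − ½ g t² = 20.46 × 1.645 − 4.900 × 1.645² = 33.65 − 13.26 = 20.39 m.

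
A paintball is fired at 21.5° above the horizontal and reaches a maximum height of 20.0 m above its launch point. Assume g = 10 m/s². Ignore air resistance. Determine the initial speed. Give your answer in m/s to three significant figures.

54.6 m/s

At the peak v_y = 0, so v_y0 = √(2gH) = √(2 × 10.0 × 20.0) = 20.00 m/s.
v_y0 = v₀ sin θ ⇒ v₀ = 20.00 / sin 21.5° = 54.57 m/s.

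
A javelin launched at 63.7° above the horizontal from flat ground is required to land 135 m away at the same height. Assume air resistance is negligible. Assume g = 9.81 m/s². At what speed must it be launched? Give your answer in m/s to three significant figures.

On level ground R = v₀² sin 2θ / g ⇒ v₀ = √(gR / sin 2θ).
v₀ = √(9.81 × 135 / sin 127.4°) = √(1324 / 0.7944) = √1667.1 = 40.83 m/s.

40.8 m/s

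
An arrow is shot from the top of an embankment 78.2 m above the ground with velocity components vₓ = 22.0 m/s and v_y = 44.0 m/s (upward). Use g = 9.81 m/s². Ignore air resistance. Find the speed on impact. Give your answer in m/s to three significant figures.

Vertical motion (up positive, ground at y = 0): 4.905 t² − (44.00) t − 78.2 = 0, so t = (44.00 + √(44.00² + 2·9.81·78.2)) / 9.81 = (44.00 + 58.91) / 9.81 = 10.49 s.
Vertical velocity at impact: v_y = v_y0 − g t = 44.00 − 9.81 × 10.49 = −58.91 m/s.
Speed: |v| = √(vₓ² + v_y²) = √(22.00² + 58.91²) = 62.88 m/s.

62.9 m/s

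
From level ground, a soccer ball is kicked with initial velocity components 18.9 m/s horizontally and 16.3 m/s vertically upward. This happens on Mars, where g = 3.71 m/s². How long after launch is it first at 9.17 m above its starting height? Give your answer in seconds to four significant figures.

0.6041 s

Require v_y0 t − ½ g t² = 9.17, i.e. 1.855 t² − 16.30 t + 9.17 = 0.
Quadratic formula: t = (16.30 ± √197.65) / 3.71 = (16.30 ± 14.06) / 3.71 → t = 0.6041 s or 8.183 s.
The first (ascending) time is 0.6041 s.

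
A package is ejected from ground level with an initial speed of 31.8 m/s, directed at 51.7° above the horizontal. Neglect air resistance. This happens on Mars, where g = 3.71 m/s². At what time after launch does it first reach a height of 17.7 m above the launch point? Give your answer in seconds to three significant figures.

vₓ = 31.80 cos 51.7° = 19.71 m/s; v_y0 = 31.80 sin 51.7° = 24.96 m/s.
Height y(t) = 24.96 t − 1.855 t² = 17.7 gives 1.855 t² − 24.96 t + 17.7 = 0.
t = [24.96 ± √(24.96² − 2·3.71·17.7)] / 3.71 = (24.96 ± 22.17) / 3.71, so t = 0.7512 s or t = 12.70 s.
The first (ascending) time is 0.7512 s.

0.751 s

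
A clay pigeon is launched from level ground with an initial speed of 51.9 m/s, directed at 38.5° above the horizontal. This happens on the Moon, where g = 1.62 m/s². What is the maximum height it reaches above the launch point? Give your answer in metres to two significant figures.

vₓ = 51.90 cos 38.5° = 40.62 m/s; v_y0 = 51.90 sin 38.5° = 32.31 m/s.
At the apex v_y = 0, so H = v_y0²/(2g) = 32.31²/3.240 = 322.2 m.

320 m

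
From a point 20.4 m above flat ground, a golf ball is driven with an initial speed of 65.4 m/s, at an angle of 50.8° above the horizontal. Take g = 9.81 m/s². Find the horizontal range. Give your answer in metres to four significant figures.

Components: vₓ = 65.40 cos 50.8° = 41.33 m/s, v_y0 = 65.40 sin 50.8° = 50.68 m/s.
Vertical motion (up positive, ground at y = 0): 4.905 t² − (50.68) t − 20.4 = 0, so t = (50.68 + √(50.68² + 2·9.81·20.4)) / 9.81 = (50.68 + 54.49) / 9.81 = 10.72 s.
Horizontal distance: R = vₓ t = 41.33 × 10.72 = 443.1 m.

443.1 m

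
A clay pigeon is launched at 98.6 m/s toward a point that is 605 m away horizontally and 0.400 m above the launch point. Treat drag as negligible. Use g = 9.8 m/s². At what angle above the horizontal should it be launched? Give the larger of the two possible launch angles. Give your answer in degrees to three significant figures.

Trajectory: y = x tanθ − g x² (1 + tan²θ)/(2v₀²). With x = 605, y = 0.400, v₀ = 98.6, g = 9.80:
184.5 tan²θ − 605 tanθ + (184.9) = 0.
tanθ = [605 ± √(605² − 4 × 184.5 × (184.9))] / (2 × 184.5) = (605 ± 479.2) / 369.0, giving tanθ = 0.3411 or 2.938.
θ = 18.83° or 71.21°; the larger is 71.21°.

71.2°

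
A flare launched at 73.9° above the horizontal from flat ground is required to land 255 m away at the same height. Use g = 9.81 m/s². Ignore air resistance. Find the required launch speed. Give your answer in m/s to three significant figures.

On level ground R = v₀² sin 2θ / g ⇒ v₀ = √(gR / sin 2θ).
v₀ = √(9.81 × 255 / sin 147.8°) = √(2502 / 0.5329) = √4694.4 = 68.52 m/s.

68.5 m/s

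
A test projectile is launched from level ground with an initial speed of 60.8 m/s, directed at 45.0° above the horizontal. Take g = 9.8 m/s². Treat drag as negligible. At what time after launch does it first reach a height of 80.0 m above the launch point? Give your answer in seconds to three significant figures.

2.68 s

Horizontal component vₓ = 60.80 cos 45.0° = 42.99 m/s; vertical v_y0 = 60.80 sin 45.0° = 42.99 m/s.
Set y = v_y0 t − ½ g t² = 80.0: 4.900 t² − 42.99 t + 80.0 = 0.
t = [42.99 ± √(42.99² − 2·9.80·80.0)] / 9.80 = (42.99 ± 16.74) / 9.80, so t = 2.679 s or t = 6.095 s.
The first (ascending) time is 2.679 s.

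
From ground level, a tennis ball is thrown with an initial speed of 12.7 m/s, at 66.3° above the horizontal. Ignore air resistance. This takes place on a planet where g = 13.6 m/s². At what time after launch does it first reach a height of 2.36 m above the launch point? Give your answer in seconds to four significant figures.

0.2353 s

vₓ = 12.70 cos 66.3° = 5.105 m/s; v_y0 = 12.70 sin 66.3° = 11.63 m/s.
Require v_y0 t − ½ g t² = 2.36, i.e. 6.800 t² − 11.63 t + 2.36 = 0.
t = [11.63 ± √(11.63² − 2·13.6·2.36)] / 13.6 = (11.63 ± 8.429) / 13.6, so t = 0.2353 s or t = 1.475 s.
The first (ascending) time is 0.2353 s.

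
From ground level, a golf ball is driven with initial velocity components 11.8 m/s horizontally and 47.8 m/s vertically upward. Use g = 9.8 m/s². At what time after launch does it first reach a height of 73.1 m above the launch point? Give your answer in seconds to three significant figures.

1.90 s

Height y(t) = 47.80 t − 4.900 t² = 73.1 gives 4.900 t² − 47.80 t + 73.1 = 0.
t = [47.80 ± √(47.80² − 2·9.80·73.1)] / 9.80 = (47.80 ± 29.19) / 9.80, so t = 1.899 s or t = 7.856 s.
The first (ascending) time is 1.899 s.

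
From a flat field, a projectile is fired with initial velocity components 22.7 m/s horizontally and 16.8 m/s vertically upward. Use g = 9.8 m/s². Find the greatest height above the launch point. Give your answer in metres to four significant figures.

Peak height H = v_y0² / (2g) = 282.24 / 19.60 = 14.40 m.

14.40 m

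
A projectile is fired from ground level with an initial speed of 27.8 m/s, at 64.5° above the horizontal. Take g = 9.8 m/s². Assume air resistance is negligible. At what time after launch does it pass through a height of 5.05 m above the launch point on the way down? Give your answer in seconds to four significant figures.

4.911 s

vₓ = 27.80 cos 64.5° = 11.97 m/s; v_y0 = 27.80 sin 64.5° = 25.09 m/s.
Height y(t) = 25.09 t − 4.900 t² = 5.05 gives 4.900 t² − 25.09 t + 5.05 = 0.
t = [25.09 ± √(25.09² − 2·9.80·5.05)] / 9.80 = (25.09 ± 23.04) / 9.80, so t = 0.2099 s or t = 4.911 s.
The descending-branch root is 4.911 s.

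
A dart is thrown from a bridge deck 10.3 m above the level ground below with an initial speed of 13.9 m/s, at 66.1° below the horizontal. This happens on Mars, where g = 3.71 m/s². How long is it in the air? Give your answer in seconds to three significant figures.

0.732 s

Components: vₓ = 13.90 cos 66.1° = 5.631 m/s, v_y0 = −12.71 m/s (downward).
Vertical motion (up positive, ground at y = 0): 1.855 t² − (−12.71) t − 10.3 = 0, so t = (−12.71 + √(12.71² + 2·3.71·10.3)) / 3.71 = (−12.71 + 15.42) / 3.71 = 0.7322 s.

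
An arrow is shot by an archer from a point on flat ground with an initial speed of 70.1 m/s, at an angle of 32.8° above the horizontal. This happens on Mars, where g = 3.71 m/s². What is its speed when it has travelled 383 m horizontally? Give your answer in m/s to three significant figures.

60.5 m/s

vₓ = 70.10 cos 32.8° = 58.92 m/s; v_y0 = 70.10 sin 32.8° = 37.97 m/s.
Time to reach x = 383 m: t = x/vₓ = 383/58.92 = 6.500 s.
Vertical velocity there: v_y = v_y0 − g t = 37.97 − 3.71 × 6.500 = 13.86 m/s.
Speed: √(vₓ² + v_y²) = √(58.92² + 13.86²) = 60.53 m/s.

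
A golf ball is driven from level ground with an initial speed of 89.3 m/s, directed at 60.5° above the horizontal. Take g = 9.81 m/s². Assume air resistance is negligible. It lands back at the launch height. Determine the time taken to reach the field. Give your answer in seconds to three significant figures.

Horizontal component vₓ = 89.30 cos 60.5° = 43.97 m/s; vertical v_y0 = 89.30 sin 60.5° = 77.72 m/s.
Time of flight on level ground: T = 2 v_y0 / g = 2 × 77.72 / 9.81 = 15.85 s.

15.8 s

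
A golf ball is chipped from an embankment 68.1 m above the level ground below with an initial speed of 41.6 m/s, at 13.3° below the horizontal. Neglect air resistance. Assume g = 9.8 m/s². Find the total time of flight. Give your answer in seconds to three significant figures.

2.88 s

vₓ = 41.60 cos 13.3° = 40.48 m/s; v_y0 = −9.570 m/s (downward).
Vertical motion (up positive, ground at y = 0): 4.900 t² − (−9.570) t − 68.1 = 0, so t = (−9.570 + √(9.570² + 2·9.80·68.1)) / 9.80 = (−9.570 + 37.77) / 9.80 = 2.877 s.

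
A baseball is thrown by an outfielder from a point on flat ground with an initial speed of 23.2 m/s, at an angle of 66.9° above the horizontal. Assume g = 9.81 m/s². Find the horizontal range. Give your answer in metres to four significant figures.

39.60 m

Horizontal component vₓ = 23.20 cos 66.9° = 9.102 m/s; vertical v_y0 = 23.20 sin 66.9° = 21.34 m/s.
Time aloft: T = 2 v_y0 / g = 2 × 21.34 / 9.81 = 4.351 s.
Horizontal distance R = vₓ T = 9.102 × 4.351 = 39.60 m.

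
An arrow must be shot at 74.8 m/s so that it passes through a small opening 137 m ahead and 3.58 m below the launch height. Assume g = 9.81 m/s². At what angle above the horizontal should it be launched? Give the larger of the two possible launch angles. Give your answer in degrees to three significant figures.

83.1°

Trajectory: y = x tanθ − g x² (1 + tan²θ)/(2v₀²). With x = 137, y = −3.58, v₀ = 74.8, g = 9.81:
16.45 tan²θ − 137 tanθ + (12.87) = 0.
tanθ = [137 ± √(137² − 4 × 16.45 × (12.87))] / (2 × 16.45) = (137 ± 133.9) / 32.91, giving tanθ = 0.09506 or 8.231.
θ = 5.430° or 83.07°; the larger is 83.07°.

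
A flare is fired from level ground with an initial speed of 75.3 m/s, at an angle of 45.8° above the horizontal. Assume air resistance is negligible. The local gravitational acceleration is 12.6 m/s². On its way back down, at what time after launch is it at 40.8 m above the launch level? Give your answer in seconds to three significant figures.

Resolve: vₓ = 75.30 cos 45.8° = 52.50 m/s and v_y0 = 75.30 sin 45.8° = 53.98 m/s.
Height y(t) = 53.98 t − 6.300 t² = 40.8 gives 6.300 t² − 53.98 t + 40.8 = 0.
t = [53.98 ± √(53.98² − 2·12.6·40.8)] / 12.6 = (53.98 ± 43.43) / 12.6, so t = 0.8377 s or t = 7.731 s.
The descending-branch root is 7.731 s.

7.73 s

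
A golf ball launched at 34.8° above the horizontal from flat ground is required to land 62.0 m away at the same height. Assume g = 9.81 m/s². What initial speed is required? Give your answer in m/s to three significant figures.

On level ground R = v₀² sin 2θ / g ⇒ v₀ = √(gR / sin 2θ).
v₀ = √(9.81 × 62.0 / sin 69.60°) = √(608.2 / 0.9373) = √648.92 = 25.47 m/s.

25.5 m/s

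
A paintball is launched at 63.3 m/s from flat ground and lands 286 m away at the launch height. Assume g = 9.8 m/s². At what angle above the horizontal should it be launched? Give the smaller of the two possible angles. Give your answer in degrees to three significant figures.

R = v₀² sin 2θ / g gives sin 2θ = gR/v₀² = 9.80·286/63.3² = 0.6995.
2θ = 44.39° or 180° − 44.39° = 135.6°, so θ = 22.19° or 67.81°.
The smaller angle is 22.19°.

22.2°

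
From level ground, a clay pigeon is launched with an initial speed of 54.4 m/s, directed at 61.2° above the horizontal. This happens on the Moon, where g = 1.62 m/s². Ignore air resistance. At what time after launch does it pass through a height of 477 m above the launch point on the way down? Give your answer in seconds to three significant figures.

vₓ = 54.40 cos 61.2° = 26.21 m/s; v_y0 = 54.40 sin 61.2° = 47.67 m/s.
Height y(t) = 47.67 t − 0.8100 t² = 477 gives 0.8100 t² − 47.67 t + 477 = 0.
t = [47.67 ± √(47.67² − 2·1.62·477)] / 1.62 = (47.67 ± 26.96) / 1.62, so t = 12.78 s or t = 46.07 s.
The descending-branch root is 46.07 s.

46.1 s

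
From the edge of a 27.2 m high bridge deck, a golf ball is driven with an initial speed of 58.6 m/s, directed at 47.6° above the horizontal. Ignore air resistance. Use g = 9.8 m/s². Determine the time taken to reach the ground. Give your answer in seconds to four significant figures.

Horizontal component vₓ = 58.60 cos 47.6° = 39.51 m/s; vertical v_y0 = 58.60 sin 47.6° = 43.27 m/s.
Vertical motion (up positive, ground at y = 0): 4.900 t² − (43.27) t − 27.2 = 0, so t = (43.27 + √(43.27² + 2·9.80·27.2)) / 9.80 = (43.27 + 49.05) / 9.80 = 9.421 s.

9.421 s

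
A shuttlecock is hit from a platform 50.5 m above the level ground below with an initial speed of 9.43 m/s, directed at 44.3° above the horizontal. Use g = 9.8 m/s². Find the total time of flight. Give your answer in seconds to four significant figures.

3.952 s

Horizontal component vₓ = 9.430 cos 44.3° = 6.749 m/s; vertical v_y0 = 9.430 sin 44.3° = 6.586 m/s.
Vertical motion (up positive, ground at y = 0): 4.900 t² − (6.586) t − 50.5 = 0, so t = (6.586 + √(6.586² + 2·9.80·50.5)) / 9.80 = (6.586 + 32.14) / 9.80 = 3.952 s.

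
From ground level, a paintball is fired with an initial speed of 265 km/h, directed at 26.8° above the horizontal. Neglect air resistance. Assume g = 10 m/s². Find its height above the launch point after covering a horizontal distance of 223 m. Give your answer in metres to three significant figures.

Convert: 265 km/h = 265/3.6 = 73.61 m/s.
Horizontal component vₓ = 73.61 cos 26.8° = 65.70 m/s; vertical v_y0 = 73.61 sin 26.8° = 33.19 m/s.
At x = 223 m, t = x/vₓ = 223/65.70 = 3.394 s.
Height: y = v_y0 t − ½ g t² = 33.19 × 3.394 − 5.000 × 3.394² = 112.6 − 57.60 = 55.05 m.

55.0 m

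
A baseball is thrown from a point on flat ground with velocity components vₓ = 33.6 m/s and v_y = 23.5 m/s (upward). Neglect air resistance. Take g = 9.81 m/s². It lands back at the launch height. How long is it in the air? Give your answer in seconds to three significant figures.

Landing at launch height ⇒ T = 2 v_y0 / g = 2 × 23.50 / 9.81 = 4.791 s.

4.79 s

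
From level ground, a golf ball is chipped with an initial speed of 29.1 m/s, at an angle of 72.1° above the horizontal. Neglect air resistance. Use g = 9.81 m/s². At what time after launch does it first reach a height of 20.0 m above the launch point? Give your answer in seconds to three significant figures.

Horizontal component vₓ = 29.10 cos 72.1° = 8.944 m/s; vertical v_y0 = 29.10 sin 72.1° = 27.69 m/s.
Height y(t) = 27.69 t − 4.905 t² = 20.0 gives 4.905 t² − 27.69 t + 20.0 = 0.
t = [27.69 ± √(27.69² − 2·9.81·20.0)] / 9.81 = (27.69 ± 19.35) / 9.81, so t = 0.8503 s or t = 4.795 s.
The first (ascending) time is 0.8503 s.

0.850 s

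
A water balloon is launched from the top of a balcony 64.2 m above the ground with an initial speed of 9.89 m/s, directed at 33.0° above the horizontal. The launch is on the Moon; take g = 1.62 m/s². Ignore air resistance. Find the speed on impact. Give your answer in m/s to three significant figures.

Horizontal component vₓ = 9.890 cos 33.0° = 8.294 m/s; vertical v_y0 = 9.890 sin 33.0° = 5.386 m/s.
With up positive and y = 0 at the ground: y(t) = 64.2 + (5.386) t − 0.8100 t². Setting y = 0 and taking the positive root: t = [5.386 + √(5.386² + 2·1.62·64.2)] / 1.62 = (5.386 + 15.40) / 1.62 = 12.83 s.
Vertical velocity at impact: v_y = v_y0 − g t = 5.386 − 1.62 × 12.83 = −15.40 m/s.
Speed: |v| = √(vₓ² + v_y²) = √(8.294² + 15.40²) = 17.49 m/s.

17.5 m/s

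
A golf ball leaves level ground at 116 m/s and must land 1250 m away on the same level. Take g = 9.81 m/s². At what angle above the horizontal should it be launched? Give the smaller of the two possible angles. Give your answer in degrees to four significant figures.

32.84°

From R = (v₀²/g) sin 2θ: sin 2θ = 9.81 × 1250 / 13456 = 0.9113.
2θ = 65.69° or 180° − 65.69° = 114.3°, so θ = 32.84° or 57.16°.
The smaller angle is 32.84°.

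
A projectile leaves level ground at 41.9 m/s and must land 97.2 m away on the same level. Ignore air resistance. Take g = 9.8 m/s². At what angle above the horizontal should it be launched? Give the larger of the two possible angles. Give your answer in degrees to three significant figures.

Level-ground range R = v₀² sin(2θ)/g ⇒ sin(2θ) = gR/v₀² = 9.80 × 97.2 / 41.9² = 0.5426.
2θ = 32.86° or 180° − 32.86° = 147.1°, so θ = 16.43° or 73.57°.
The larger angle is 73.57°.

73.6°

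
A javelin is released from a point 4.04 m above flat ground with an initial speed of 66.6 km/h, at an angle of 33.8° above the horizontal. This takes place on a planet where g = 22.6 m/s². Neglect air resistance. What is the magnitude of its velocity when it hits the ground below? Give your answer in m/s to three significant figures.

22.9 m/s

Convert: 66.6 km/h = 66.6/3.6 = 18.50 m/s.
Resolve: vₓ = 18.50 cos 33.8° = 15.37 m/s and v_y0 = 18.50 sin 33.8° = 10.29 m/s.
With up positive and y = 0 at the ground: y(t) = 4.04 + (10.29) t − 11.30 t². Setting y = 0 and taking the positive root: t = [10.29 + √(10.29² + 2·22.6·4.04)] / 22.6 = (10.29 + 16.99) / 22.6 = 1.207 s.
Vertical velocity at impact: v_y = v_y0 − g t = 10.29 − 22.6 × 1.207 = −16.99 m/s.
Speed: |v| = √(vₓ² + v_y²) = √(15.37² + 16.99²) = 22.91 m/s.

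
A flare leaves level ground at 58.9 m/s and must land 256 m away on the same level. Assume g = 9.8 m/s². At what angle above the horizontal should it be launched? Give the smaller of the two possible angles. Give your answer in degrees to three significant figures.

From R = (v₀²/g) sin 2θ: sin 2θ = 9.80 × 256 / 3469.2 = 0.7232.
2θ = 46.32° or 180° − 46.32° = 133.7°, so θ = 23.16° or 66.84°.
The smaller angle is 23.16°.

23.2°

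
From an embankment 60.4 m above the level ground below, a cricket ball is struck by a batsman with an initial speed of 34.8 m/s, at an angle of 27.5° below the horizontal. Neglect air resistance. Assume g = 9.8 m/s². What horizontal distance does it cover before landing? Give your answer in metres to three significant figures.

Horizontal component vₓ = 34.80 cos 27.5° = 30.87 m/s; vertical v_y0 = −16.07 m/s (downward).
The projectile lands when y = 60.4 + (−16.07) t − ½·9.80·t² = 0. Positive root: t = (−16.07 + √(16.07² + 2·9.80·60.4)) / 9.80 = (−16.07 + 37.97) / 9.80 = 2.235 s.
Horizontal distance: R = vₓ t = 30.87 × 2.235 = 69.00 m.

69.0 m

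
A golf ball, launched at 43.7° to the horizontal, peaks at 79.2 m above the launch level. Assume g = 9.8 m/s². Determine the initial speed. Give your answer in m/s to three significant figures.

57.0 m/s

At the peak v_y = 0, so v_y0 = √(2gH) = √(2 × 9.80 × 79.2) = 39.40 m/s.
v_y0 = v₀ sin θ ⇒ v₀ = 39.40 / sin 43.7° = 57.03 m/s.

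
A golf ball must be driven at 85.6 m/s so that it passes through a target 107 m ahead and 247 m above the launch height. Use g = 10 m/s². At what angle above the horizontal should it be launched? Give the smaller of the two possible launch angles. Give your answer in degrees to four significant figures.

71.95°

Trajectory: y = x tanθ − g x² (1 + tan²θ)/(2v₀²). With x = 107, y = 247, v₀ = 85.6, g = 10.0:
7.813 tan²θ − 107 tanθ + (254.8) = 0.
tanθ = [107 ± √(107² − 4 × 7.813 × (254.8))] / (2 × 7.813) = (107 ± 59.04) / 15.63, giving tanθ = 3.069 or 10.63.
θ = 71.95° or 84.62°; the smaller is 71.95°.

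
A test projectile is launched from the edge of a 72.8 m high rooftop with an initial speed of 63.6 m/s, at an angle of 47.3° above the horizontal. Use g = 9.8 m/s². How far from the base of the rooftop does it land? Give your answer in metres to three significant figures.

470 m

Components: vₓ = 63.60 cos 47.3° = 43.13 m/s, v_y0 = 63.60 sin 47.3° = 46.74 m/s.
The projectile lands when y = 72.8 + (46.74) t − ½·9.80·t² = 0. Positive root: t = (46.74 + √(46.74² + 2·9.80·72.8)) / 9.80 = (46.74 + 60.10) / 9.80 = 10.90 s.
Horizontal distance: R = vₓ t = 43.13 × 10.90 = 470.2 m.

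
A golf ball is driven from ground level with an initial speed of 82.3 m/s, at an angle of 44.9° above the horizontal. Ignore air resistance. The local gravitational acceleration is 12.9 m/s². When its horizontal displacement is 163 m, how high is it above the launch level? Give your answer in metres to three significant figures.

112 m

Horizontal component vₓ = 82.30 cos 44.9° = 58.30 m/s; vertical v_y0 = 82.30 sin 44.9° = 58.09 m/s.
x = vₓ t ⇒ t = 163/58.30 = 2.796 s.
Height: y = v_y0 t − ½ g t² = 58.09 × 2.796 − 6.450 × 2.796² = 162.4 − 50.43 = 112.0 m.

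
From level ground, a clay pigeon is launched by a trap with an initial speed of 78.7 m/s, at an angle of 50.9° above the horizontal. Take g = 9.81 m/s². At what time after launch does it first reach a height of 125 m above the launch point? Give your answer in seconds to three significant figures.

Resolve: vₓ = 78.70 cos 50.9° = 49.63 m/s and v_y0 = 78.70 sin 50.9° = 61.07 m/s.
Height y(t) = 61.07 t − 4.905 t² = 125 gives 4.905 t² − 61.07 t + 125 = 0.
Quadratic formula: t = (61.07 ± √1277.6) / 9.81 = (61.07 ± 35.74) / 9.81 → t = 2.582 s or 9.869 s.
The first (ascending) time is 2.582 s.

2.58 s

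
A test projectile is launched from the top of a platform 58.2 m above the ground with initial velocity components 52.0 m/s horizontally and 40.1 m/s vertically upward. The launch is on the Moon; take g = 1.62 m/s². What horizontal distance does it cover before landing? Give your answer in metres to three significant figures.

2650 m

The projectile lands when y = 58.2 + (40.10) t − ½·1.62·t² = 0. Positive root: t = (40.10 + √(40.10² + 2·1.62·58.2)) / 1.62 = (40.10 + 42.39) / 1.62 = 50.92 s.
Horizontal distance: R = vₓ t = 52.00 × 50.92 = 2648 m.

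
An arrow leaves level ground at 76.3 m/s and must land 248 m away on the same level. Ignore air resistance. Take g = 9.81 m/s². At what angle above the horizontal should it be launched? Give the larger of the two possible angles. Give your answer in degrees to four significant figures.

77.65°

Level-ground range R = v₀² sin(2θ)/g ⇒ sin(2θ) = gR/v₀² = 9.81 × 248 / 76.3² = 0.4179.
2θ = 24.70° or 180° − 24.70° = 155.3°, so θ = 12.35° or 77.65°.
The larger angle is 77.65°.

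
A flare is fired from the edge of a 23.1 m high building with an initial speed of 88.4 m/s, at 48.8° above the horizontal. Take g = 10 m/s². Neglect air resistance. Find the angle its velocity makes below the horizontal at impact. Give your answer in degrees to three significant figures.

50.2°

vₓ = 88.40 cos 48.8° = 58.23 m/s; v_y0 = 88.40 sin 48.8° = 66.51 m/s.
Vertical motion (up positive, ground at y = 0): 5.000 t² − (66.51) t − 23.1 = 0, so t = (66.51 + √(66.51² + 2·10.0·23.1)) / 10.0 = (66.51 + 69.90) / 10.0 = 13.64 s.
At impact: v_y = v_y0 − g t = −69.90 m/s; vₓ = 58.23 m/s.
Angle below horizontal: arctan(|v_y|/vₓ) = arctan(69.90/58.23) = 50.21°.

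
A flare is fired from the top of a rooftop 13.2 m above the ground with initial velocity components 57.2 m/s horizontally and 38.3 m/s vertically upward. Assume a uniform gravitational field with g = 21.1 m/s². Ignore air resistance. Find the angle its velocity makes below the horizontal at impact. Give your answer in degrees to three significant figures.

The projectile lands when y = 13.2 + (38.30) t − ½·21.1·t² = 0. Positive root: t = (38.30 + √(38.30² + 2·21.1·13.2)) / 21.1 = (38.30 + 44.99) / 21.1 = 3.947 s.
At impact: v_y = v_y0 − g t = −44.99 m/s; vₓ = 57.20 m/s.
Angle below horizontal: arctan(|v_y|/vₓ) = arctan(44.99/57.20) = 38.19°.

38.2°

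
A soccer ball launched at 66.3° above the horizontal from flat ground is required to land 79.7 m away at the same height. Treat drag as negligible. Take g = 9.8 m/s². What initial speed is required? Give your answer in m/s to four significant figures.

32.57 m/s

Level-ground range: R = v₀² sin(2θ)/g, so v₀ = √(gR / sin 2θ).
v₀ = √(9.80 × 79.7 / sin 132.6°) = √(781.1 / 0.7361) = √1061.1 = 32.57 m/s.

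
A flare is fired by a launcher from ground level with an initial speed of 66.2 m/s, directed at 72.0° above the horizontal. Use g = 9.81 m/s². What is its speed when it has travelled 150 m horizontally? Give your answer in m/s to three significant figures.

22.3 m/s

Resolve: vₓ = 66.20 cos 72.0° = 20.46 m/s and v_y0 = 66.20 sin 72.0° = 62.96 m/s.
Time to reach x = 150 m: t = x/vₓ = 150/20.46 = 7.332 s.
Vertical velocity there: v_y = v_y0 − g t = 62.96 − 9.81 × 7.332 = −8.972 m/s.
Speed: √(vₓ² + v_y²) = √(20.46² + 8.972²) = 22.34 m/s.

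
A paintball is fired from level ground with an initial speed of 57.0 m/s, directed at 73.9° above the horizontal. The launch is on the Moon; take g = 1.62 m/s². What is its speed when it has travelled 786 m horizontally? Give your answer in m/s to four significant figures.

Components: vₓ = 57.00 cos 73.9° = 15.81 m/s, v_y0 = 57.00 sin 73.9° = 54.76 m/s.
At x = 786 m, t = x/vₓ = 786/15.81 = 49.73 s.
Vertical velocity there: v_y = v_y0 − g t = 54.76 − 1.62 × 49.73 = −25.79 m/s.
Speed: √(vₓ² + v_y²) = √(15.81² + 25.79²) = 30.25 m/s.

30.25 m/s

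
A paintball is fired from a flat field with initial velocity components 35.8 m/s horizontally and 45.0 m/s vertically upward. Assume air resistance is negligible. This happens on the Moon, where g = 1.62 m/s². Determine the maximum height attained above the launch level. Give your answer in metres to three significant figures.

625 m

Peak height H = v_y0² / (2g) = 2025.0 / 3.240 = 625.0 m.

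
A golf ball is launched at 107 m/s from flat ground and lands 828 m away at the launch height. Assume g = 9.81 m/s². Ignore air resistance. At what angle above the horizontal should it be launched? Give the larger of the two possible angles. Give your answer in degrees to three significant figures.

67.4°

Level-ground range R = v₀² sin(2θ)/g ⇒ sin(2θ) = gR/v₀² = 9.81 × 828 / 107² = 0.7095.
2θ = 45.19° or 180° − 45.19° = 134.8°, so θ = 22.60° or 67.40°.
The larger angle is 67.40°.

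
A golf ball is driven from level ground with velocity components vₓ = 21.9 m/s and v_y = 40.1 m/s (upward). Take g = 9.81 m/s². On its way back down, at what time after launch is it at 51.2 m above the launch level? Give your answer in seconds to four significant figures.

6.592 s

Set y = v_y0 t − ½ g t² = 51.2: 4.905 t² − 40.10 t + 51.2 = 0.
Quadratic formula: t = (40.10 ± √603.47) / 9.81 = (40.10 ± 24.57) / 9.81 → t = 1.584 s or 6.592 s.
The descending-branch root is 6.592 s.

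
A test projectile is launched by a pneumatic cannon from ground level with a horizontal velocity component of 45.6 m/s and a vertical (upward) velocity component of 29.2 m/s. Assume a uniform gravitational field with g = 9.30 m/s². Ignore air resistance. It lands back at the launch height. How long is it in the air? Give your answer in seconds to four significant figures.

6.280 s

Time of flight on level ground: T = 2 v_y0 / g = 2 × 29.20 / 9.30 = 6.280 s.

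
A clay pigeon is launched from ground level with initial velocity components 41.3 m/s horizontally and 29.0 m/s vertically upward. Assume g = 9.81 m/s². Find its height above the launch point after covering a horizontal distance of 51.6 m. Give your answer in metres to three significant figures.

At x = 51.6 m, t = x/vₓ = 51.6/41.30 = 1.249 s.
Height: y = v_y0 t − ½ g t² = 29.00 × 1.249 − 4.905 × 1.249² = 36.23 − 7.657 = 28.58 m.

28.6 m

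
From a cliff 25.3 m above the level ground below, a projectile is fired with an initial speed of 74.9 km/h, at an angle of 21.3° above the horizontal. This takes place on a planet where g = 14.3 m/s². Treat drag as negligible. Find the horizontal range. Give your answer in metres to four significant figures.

48.12 m

Convert: 74.9 km/h = 74.9/3.6 = 20.81 m/s.
vₓ = 20.81 cos 21.3° = 19.38 m/s; v_y0 = 20.81 sin 21.3° = 7.558 m/s.
With up positive and y = 0 at the ground: y(t) = 25.3 + (7.558) t − 7.150 t². Setting y = 0 and taking the positive root: t = [7.558 + √(7.558² + 2·14.3·25.3)] / 14.3 = (7.558 + 27.94) / 14.3 = 2.482 s.
Horizontal distance: R = vₓ t = 19.38 × 2.482 = 48.12 m.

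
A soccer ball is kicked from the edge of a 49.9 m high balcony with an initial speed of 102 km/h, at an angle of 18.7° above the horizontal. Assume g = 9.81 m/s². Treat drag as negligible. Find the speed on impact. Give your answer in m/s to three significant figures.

Convert: 102 km/h = 102/3.6 = 28.33 m/s.
Resolve: vₓ = 28.33 cos 18.7° = 26.84 m/s and v_y0 = 28.33 sin 18.7° = 9.084 m/s.
Vertical motion (up positive, ground at y = 0): 4.905 t² − (9.084) t − 49.9 = 0, so t = (9.084 + √(9.084² + 2·9.81·49.9)) / 9.81 = (9.084 + 32.58) / 9.81 = 4.247 s.
Vertical velocity at impact: v_y = v_y0 − g t = 9.084 − 9.81 × 4.247 = −32.58 m/s.
Speed: |v| = √(vₓ² + v_y²) = √(26.84² + 32.58²) = 42.21 m/s.

42.2 m/s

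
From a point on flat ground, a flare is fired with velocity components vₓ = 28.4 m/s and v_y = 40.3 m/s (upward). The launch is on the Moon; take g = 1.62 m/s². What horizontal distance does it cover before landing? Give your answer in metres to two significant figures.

1400 m

Flight time T = 2 v_y0 / g = 49.75 s.
Range: R = vₓ T = 28.40 × 49.75 = 1413 m.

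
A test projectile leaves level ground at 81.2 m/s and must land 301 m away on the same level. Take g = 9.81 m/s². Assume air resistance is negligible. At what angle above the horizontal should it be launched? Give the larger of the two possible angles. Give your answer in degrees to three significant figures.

76.7°

Level-ground range R = v₀² sin(2θ)/g ⇒ sin(2θ) = gR/v₀² = 9.81 × 301 / 81.2² = 0.4478.
2θ = 26.61° or 180° − 26.61° = 153.4°, so θ = 13.30° or 76.70°.
The larger angle is 76.70°.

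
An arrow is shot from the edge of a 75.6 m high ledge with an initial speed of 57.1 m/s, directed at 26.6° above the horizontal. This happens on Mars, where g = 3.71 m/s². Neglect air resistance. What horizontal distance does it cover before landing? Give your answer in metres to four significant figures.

831.5 m

Components: vₓ = 57.10 cos 26.6° = 51.06 m/s, v_y0 = 57.10 sin 26.6° = 25.57 m/s.
Vertical motion (up positive, ground at y = 0): 1.855 t² − (25.57) t − 75.6 = 0, so t = (25.57 + √(25.57² + 2·3.71·75.6)) / 3.71 = (25.57 + 34.85) / 3.71 = 16.29 s.
Horizontal distance: R = vₓ t = 51.06 × 16.29 = 831.5 m.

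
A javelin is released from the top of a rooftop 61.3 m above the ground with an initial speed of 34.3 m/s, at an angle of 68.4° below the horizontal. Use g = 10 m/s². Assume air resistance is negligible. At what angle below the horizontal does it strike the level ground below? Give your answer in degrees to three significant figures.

Horizontal component vₓ = 34.30 cos 68.4° = 12.63 m/s; vertical v_y0 = −31.89 m/s (downward).
Vertical motion (up positive, ground at y = 0): 5.000 t² − (−31.89) t − 61.3 = 0, so t = (−31.89 + √(31.89² + 2·10.0·61.3)) / 10.0 = (−31.89 + 47.36) / 10.0 = 1.547 s.
At impact: v_y = v_y0 − g t = −47.36 m/s; vₓ = 12.63 m/s.
Angle below horizontal: arctan(|v_y|/vₓ) = arctan(47.36/12.63) = 75.07°.

75.1°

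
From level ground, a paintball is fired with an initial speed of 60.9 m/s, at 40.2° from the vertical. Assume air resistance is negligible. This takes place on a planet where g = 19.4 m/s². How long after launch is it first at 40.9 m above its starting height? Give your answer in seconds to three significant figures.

1.16 s

vₓ = 60.90 sin 40.2° = 39.31 m/s; v_y0 = 60.90 cos 40.2° = 46.52 m/s.
Set y = v_y0 t − ½ g t² = 40.9: 9.700 t² − 46.52 t + 40.9 = 0.
t = [46.52 ± √(46.52² − 2·19.4·40.9)] / 19.4 = (46.52 ± 24.02) / 19.4, so t = 1.160 s or t = 3.636 s.
The first (ascending) time is 1.160 s.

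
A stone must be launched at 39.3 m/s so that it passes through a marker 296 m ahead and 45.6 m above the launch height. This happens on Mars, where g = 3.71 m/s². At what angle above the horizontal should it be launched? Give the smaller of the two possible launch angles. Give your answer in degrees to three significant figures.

Trajectory: y = x tanθ − g x² (1 + tan²θ)/(2v₀²). With x = 296, y = 45.6, v₀ = 39.3, g = 3.71:
105.2 tan²θ − 296 tanθ + (150.8) = 0.
tanθ = [296 ± √(296² − 4 × 105.2 × (150.8))] / (2 × 105.2) = (296 ± 155.3) / 210.5, giving tanθ = 0.6684 or 2.144.
θ = 33.76° or 65.00°; the smaller is 33.76°.

33.8°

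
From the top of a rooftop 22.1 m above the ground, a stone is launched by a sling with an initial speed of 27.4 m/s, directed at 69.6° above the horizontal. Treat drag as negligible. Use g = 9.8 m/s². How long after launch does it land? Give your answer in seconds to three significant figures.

vₓ = 27.40 cos 69.6° = 9.551 m/s; v_y0 = 27.40 sin 69.6° = 25.68 m/s.
Vertical motion (up positive, ground at y = 0): 4.900 t² − (25.68) t − 22.1 = 0, so t = (25.68 + √(25.68² + 2·9.80·22.1)) / 9.80 = (25.68 + 33.06) / 9.80 = 5.994 s.

5.99 s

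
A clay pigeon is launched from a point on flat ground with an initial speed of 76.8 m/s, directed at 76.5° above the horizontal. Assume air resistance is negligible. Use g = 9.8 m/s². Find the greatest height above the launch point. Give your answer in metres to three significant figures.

Components: vₓ = 76.80 cos 76.5° = 17.93 m/s, v_y0 = 76.80 sin 76.5° = 74.68 m/s.
Maximum height: H = v_y0² / (2g) = 74.68² / (2 × 9.80) = 284.5 m.

285 m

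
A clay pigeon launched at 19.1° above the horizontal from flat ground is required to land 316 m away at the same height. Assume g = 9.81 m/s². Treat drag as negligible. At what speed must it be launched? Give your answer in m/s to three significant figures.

70.8 m/s

On level ground R = v₀² sin 2θ / g ⇒ v₀ = √(gR / sin 2θ).
v₀ = √(9.81 × 316 / sin 38.20°) = √(3100 / 0.6184) = √5012.8 = 70.80 m/s.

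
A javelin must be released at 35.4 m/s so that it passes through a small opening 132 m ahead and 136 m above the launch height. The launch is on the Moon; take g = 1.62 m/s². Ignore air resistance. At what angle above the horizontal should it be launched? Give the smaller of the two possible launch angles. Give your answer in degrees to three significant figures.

Trajectory: y = x tanθ − g x² (1 + tan²θ)/(2v₀²). With x = 132, y = 136, v₀ = 35.4, g = 1.62:
11.26 tan²θ − 132 tanθ + (147.3) = 0.
tanθ = [132 ± √(132² − 4 × 11.26 × (147.3))] / (2 × 11.26) = (132 ± 103.9) / 22.52, giving tanθ = 1.249 or 10.47.
θ = 51.31° or 84.55°; the smaller is 51.31°.

51.3°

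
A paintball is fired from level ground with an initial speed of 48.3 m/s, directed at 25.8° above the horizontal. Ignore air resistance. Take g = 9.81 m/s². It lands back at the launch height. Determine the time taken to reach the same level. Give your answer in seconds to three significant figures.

4.29 s

Horizontal component vₓ = 48.30 cos 25.8° = 43.49 m/s; vertical v_y0 = 48.30 sin 25.8° = 21.02 m/s.
It returns to y = 0 when t = 2 v_y0 / g = 2(21.02)/9.81 = 4.286 s.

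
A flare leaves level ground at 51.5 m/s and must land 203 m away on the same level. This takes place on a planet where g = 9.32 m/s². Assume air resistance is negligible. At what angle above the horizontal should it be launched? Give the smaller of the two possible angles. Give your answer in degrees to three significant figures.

22.8°

From R = (v₀²/g) sin 2θ: sin 2θ = 9.32 × 203 / 2652.2 = 0.7133.
2θ = 45.51° or 180° − 45.51° = 134.5°, so θ = 22.75° or 67.25°.
The smaller angle is 22.75°.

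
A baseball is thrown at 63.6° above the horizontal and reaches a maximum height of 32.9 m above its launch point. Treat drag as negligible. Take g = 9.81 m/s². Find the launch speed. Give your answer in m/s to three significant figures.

28.4 m/s

At the peak v_y = 0, so v_y0 = √(2gH) = √(2 × 9.81 × 32.9) = 25.41 m/s.
v_y0 = v₀ sin θ ⇒ v₀ = 25.41 / sin 63.6° = 28.36 m/s.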